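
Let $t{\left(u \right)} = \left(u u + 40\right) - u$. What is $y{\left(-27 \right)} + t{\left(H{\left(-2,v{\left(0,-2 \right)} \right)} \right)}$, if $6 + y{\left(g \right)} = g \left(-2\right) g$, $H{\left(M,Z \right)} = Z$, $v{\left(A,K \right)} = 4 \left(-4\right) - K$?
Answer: $-1214$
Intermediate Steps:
$v{\left(A,K \right)} = -16 - K$
$t{\left(u \right)} = 40 + u^{2} - u$ ($t{\left(u \right)} = \left(u^{2} + 40\right) - u = \left(40 + u^{2}\right) - u = 40 + u^{2} - u$)
$y{\left(g \right)} = -6 - 2 g^{2}$ ($y{\left(g \right)} = -6 + g \left(-2\right) g = -6 + - 2 g g = -6 - 2 g^{2}$)
$y{\left(-27 \right)} + t{\left(H{\left(-2,v{\left(0,-2 \right)} \right)} \right)} = \left(-6 - 2 \left(-27\right)^{2}\right) + \left(40 + \left(-16 - -2\right)^{2} - \left(-16 - -2\right)\right) = \left(-6 - 1458\right) + \left(40 + \left(-16 + 2\right)^{2} - \left(-16 + 2\right)\right) = \left(-6 - 1458\right) + \left(40 + \left(-14\right)^{2} - -14\right) = -1464 + \left(40 + 196 + 14\right) = -1464 + 250 = -1214$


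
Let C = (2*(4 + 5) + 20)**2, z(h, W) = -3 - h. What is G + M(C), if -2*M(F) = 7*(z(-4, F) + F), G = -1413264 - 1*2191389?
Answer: -7219421/2 ≈ -3.6097e+6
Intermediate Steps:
C = 1444 (C = (2*9 + 20)**2 = (18 + 20)**2 = 38**2 = 1444)
G = -3604653 (G = -1413264 - 2191389 = -3604653)
M(F) = -7/2 - 7*F/2 (M(F) = -7*((-3 - 1*(-4)) + F)/2 = -7*((-3 + 4) + F)/2 = -7*(1 + F)/2 = -(7 + 7*F)/2 = -7/2 - 7*F/2)
G + M(C) = -3604653 + (-7/2 - 7/2*1444) = -3604653 + (-7/2 - 5054) = -3604653 - 10115/2 = -7219421/2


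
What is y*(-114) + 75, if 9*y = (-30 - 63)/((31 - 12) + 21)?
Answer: 2089/20 ≈ 104.45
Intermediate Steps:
y = -31/120 (y = ((-30 - 63)/((31 - 12) + 21))/9 = (-93/(19 + 21))/9 = (-93/40)/9 = (-93*1/40)/9 = (1/9)*(-93/40) = -31/120 ≈ -0.25833)
y*(-114) + 75 = -31/120*(-114) + 75 = 589/20 + 75 = 2089/20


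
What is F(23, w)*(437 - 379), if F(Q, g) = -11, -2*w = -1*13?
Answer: -638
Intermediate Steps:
w = 13/2 (w = -(-1)*13/2 = -½*(-13) = 13/2 ≈ 6.5000)
F(23, w)*(437 - 379) = -11*(437 - 379) = -11*58 = -638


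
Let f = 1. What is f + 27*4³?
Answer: 1729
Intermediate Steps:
f + 27*4³ = 1 + 27*4³ = 1 + 27*64 = 1 + 1728 = 1729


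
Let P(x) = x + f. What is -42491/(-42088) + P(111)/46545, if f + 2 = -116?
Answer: 1977448979/1958985960 ≈ 1.0094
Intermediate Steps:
f = -118 (f = -2 - 116 = -118)
P(x) = -118 + x (P(x) = x - 118 = -118 + x)
-42491/(-42088) + P(111)/46545 = -42491/(-42088) + (-118 + 111)/46545 = -42491*(-1/42088) - 7*1/46545 = 42491/42088 - 7/46545 = 1977448979/1958985960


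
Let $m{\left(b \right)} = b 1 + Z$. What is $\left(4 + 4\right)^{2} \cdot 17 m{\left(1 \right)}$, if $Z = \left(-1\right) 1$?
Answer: $0$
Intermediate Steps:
$Z = -1$
$m{\left(b \right)} = -1 + b$ ($m{\left(b \right)} = b 1 - 1 = b - 1 = -1 + b$)
$\left(4 + 4\right)^{2} \cdot 17 m{\left(1 \right)} = \left(4 + 4\right)^{2} \cdot 17 \left(-1 + 1\right) = 8^{2} \cdot 17 \cdot 0 = 64 \cdot 17 \cdot 0 = 1088 \cdot 0 = 0$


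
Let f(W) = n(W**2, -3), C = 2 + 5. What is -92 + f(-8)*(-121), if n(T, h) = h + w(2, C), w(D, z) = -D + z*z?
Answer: -5416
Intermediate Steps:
C = 7
w(D, z) = z**2 - D (w(D, z) = -D + z**2 = z**2 - D)
n(T, h) = 47 + h (n(T, h) = h + (7**2 - 1*2) = h + (49 - 2) = h + 47 = 47 + h)
f(W) = 44 (f(W) = 47 - 3 = 44)
-92 + f(-8)*(-121) = -92 + 44*(-121) = -92 - 5324 = -5416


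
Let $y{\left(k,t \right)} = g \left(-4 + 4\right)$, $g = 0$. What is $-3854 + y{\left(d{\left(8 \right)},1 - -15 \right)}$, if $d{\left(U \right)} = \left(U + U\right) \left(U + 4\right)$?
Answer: $-3854$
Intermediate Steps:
$d{\left(U \right)} = 2 U \left(4 + U\right)$
$y{\left(k,t \right)} = 0$ ($y{\left(k,t \right)} = 0 \left(-4 + 4\right) = 0 \cdot 0 = 0$)
$-3854 + y{\left(d{\left(8 \right)},1 - -15 \right)} = -3854 + 0 = -3854$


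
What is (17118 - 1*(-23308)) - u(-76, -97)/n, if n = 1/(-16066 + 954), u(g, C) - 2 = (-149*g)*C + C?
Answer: -16600839150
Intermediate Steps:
u(g, C) = 2 + C - 149*C*g (u(g, C) = 2 + ((-149*g)*C + C) = 2 + (-149*C*g + C) = 2 + (C - 149*C*g) = 2 + C - 149*C*g)
n = -1/15112 (n = 1/(-15112) = -1/15112 ≈ -6.6173e-5)
(17118 - 1*(-23308)) - u(-76, -97)/n = (17118 - 1*(-23308)) - (2 - 97 - 149*(-97)*(-76))/(-1/15112) = (17118 + 23308) - (2 - 97 - 1098428)*(-15112) = 40426 - (-1098523)*(-15112) = 40426 - 1*16600879576 = 40426 - 16600879576 = -16600839150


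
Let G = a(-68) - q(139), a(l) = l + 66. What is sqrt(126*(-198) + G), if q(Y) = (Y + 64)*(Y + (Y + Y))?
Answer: I*sqrt(109601) ≈ 331.06*I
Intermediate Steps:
q(Y) = 3*Y*(64 + Y) (q(Y) = (64 + Y)*(Y + 2*Y) = (64 + Y)*(3*Y) = 3*Y*(64 + Y))
a(l) = 66 + l
G = -84653 (G = (66 - 68) - 3*139*(64 + 139) = -2 - 3*139*203 = -2 - 1*84651 = -2 - 84651 = -84653)
sqrt(126*(-198) + G) = sqrt(126*(-198) - 84653) = sqrt(-24948 - 84653) = sqrt(-109601) = I*sqrt(109601)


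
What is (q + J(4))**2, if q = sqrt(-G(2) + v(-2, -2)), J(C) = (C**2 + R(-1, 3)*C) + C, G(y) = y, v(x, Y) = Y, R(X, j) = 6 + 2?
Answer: 2700 + 208*I ≈ 2700.0 + 208.0*I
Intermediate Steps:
R(X, j) = 8
J(C) = C**2 + 9*C (J(C) = (C**2 + 8*C) + C = C**2 + 9*C)
q = 2*I (q = sqrt(-1*2 - 2) = sqrt(-2 - 2) = sqrt(-4) = 2*I ≈ 2.0*I)
(q + J(4))**2 = (2*I + 4*(9 + 4))**2 = (2*I + 4*13)**2 = (2*I + 52)**2 = (52 + 2*I)**2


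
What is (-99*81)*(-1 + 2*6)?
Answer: -88209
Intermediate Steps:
(-99*81)*(-1 + 2*6) = -8019*(-1 + 12) = -8019*11 = -88209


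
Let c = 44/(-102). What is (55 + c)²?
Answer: 7745089/2601 ≈ 2977.7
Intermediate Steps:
c = -22/51 (c = 44*(-1/102) = -22/51 ≈ -0.43137)
(55 + c)² = (55 - 22/51)² = (2783/51)² = 7745089/2601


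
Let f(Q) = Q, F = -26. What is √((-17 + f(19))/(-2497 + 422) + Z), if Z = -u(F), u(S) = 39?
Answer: I*√6716941/415 ≈ 6.2451*I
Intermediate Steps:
Z = -39 (Z = -1*39 = -39)
√((-17 + f(19))/(-2497 + 422) + Z) = √((-17 + 19)/(-2497 + 422) - 39) = √(2/(-2075) - 39) = √(2*(-1/2075) - 39) = √(-2/2075 - 39) = √(-80927/2075) = I*√6716941/415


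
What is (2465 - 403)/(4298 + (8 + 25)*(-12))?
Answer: 1031/1951 ≈ 0.52845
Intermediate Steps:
(2465 - 403)/(4298 + (8 + 25)*(-12)) = 2062/(4298 + 33*(-12)) = 2062/(4298 - 396) = 2062/3902 = 2062*(1/3902) = 1031/1951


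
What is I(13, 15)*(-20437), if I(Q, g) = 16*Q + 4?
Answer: -4332644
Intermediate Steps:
I(Q, g) = 4 + 16*Q
I(13, 15)*(-20437) = (4 + 16*13)*(-20437) = (4 + 208)*(-20437) = 212*(-20437) = -4332644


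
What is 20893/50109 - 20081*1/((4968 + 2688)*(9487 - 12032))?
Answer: 45344035021/108483312520 ≈ 0.41798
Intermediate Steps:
20893/50109 - 20081*1/((4968 + 2688)*(9487 - 12032)) = 20893*(1/50109) - 20081/((-2545*7656)) = 20893/50109 - 20081/(-19484520) = 20893/50109 - 20081*(-1/19484520) = 20893/50109 + 20081/19484520 = 45344035021/108483312520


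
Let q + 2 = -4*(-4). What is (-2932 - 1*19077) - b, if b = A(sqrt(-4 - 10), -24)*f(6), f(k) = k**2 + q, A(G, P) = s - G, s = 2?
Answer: -22109 + 50*I*sqrt(14) ≈ -22109.0 + 187.08*I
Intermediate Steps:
q = 14 (q = -2 - 4*(-4) = -2 + 16 = 14)
A(G, P) = 2 - G
f(k) = 14 + k**2 (f(k) = k**2 + 14 = 14 + k**2)
b = 100 - 50*I*sqrt(14) (b = (2 - sqrt(-4 - 10))*(14 + 6**2) = (2 - sqrt(-14))*(14 + 36) = (2 - I*sqrt(14))*50 = 100 - 50*I*sqrt(14) ≈ 100.0 - 187.08*I)
(-2932 - 1*19077) - b = (-2932 - 1*19077) - (100 - 50*I*sqrt(14)) = (-2932 - 19077) + (-100 + 50*I*sqrt(14)) = -22009 + (-100 + 50*I*sqrt(14)) = -22109 + 50*I*sqrt(14)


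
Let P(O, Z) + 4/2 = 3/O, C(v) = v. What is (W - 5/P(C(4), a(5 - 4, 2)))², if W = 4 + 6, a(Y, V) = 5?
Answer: 196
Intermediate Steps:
P(O, Z) = -2 + 3/O
W = 10
(W - 5/P(C(4), a(5 - 4, 2)))² = (10 - 5/(-2 + 3/4))² = (10 - 5/(-2 + 3*(¼)))² = (10 - 5/(-2 + ¾))² = (10 - 5/(-5/4))² = (10 - 5*(-⅘))² = (10 + 4)² = 14² = 196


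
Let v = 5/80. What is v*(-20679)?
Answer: -20679/16 ≈ -1292.4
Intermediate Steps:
v = 1/16 (v = 5*(1/80) = 1/16 ≈ 0.062500)
v*(-20679) = (1/16)*(-20679) = -20679/16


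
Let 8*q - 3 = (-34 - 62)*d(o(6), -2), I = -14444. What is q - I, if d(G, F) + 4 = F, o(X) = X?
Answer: 116131/8 ≈ 14516.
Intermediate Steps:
d(G, F) = -4 + F
q = 579/8 (q = 3/8 + ((-34 - 62)*(-4 - 2))/8 = 3/8 + (-96*(-6))/8 = 3/8 + (⅛)*576 = 3/8 + 72 = 579/8 ≈ 72.375)
q - I = 579/8 - 1*(-14444) = 579/8 + 14444 = 116131/8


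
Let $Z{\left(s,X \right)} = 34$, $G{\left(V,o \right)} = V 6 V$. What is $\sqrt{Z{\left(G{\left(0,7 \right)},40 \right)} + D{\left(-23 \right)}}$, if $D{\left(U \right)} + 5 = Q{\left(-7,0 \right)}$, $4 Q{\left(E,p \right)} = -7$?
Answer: $\frac{\sqrt{109}}{2} \approx 5.2202$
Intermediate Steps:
$Q{\left(E,p \right)} = - \frac{7}{4}$ ($Q{\left(E,p \right)} = \frac{1}{4} \left(-7\right) = - \frac{7}{4}$)
$G{\left(V,o \right)} = 6 V^{2}$ ($G{\left(V,o \right)} = 6 V V = 6 V^{2}$)
$D{\left(U \right)} = - \frac{27}{4}$ ($D{\left(U \right)} = -5 - \frac{7}{4} = - \frac{27}{4}$)
$\sqrt{Z{\left(G{\left(0,7 \right)},40 \right)} + D{\left(-23 \right)}} = \sqrt{34 - \frac{27}{4}} = \sqrt{\frac{109}{4}} = \frac{\sqrt{109}}{2}$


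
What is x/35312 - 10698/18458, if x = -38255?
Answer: -541939283/325894448 ≈ -1.6629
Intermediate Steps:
x/35312 - 10698/18458 = -38255/35312 - 10698/18458 = -38255*1/35312 - 10698*1/18458 = -38255/35312 - 5349/9229 = -541939283/325894448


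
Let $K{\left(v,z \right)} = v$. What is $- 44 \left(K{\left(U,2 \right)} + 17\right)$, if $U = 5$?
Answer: $-968$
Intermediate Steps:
$- 44 \left(K{\left(U,2 \right)} + 17\right) = - 44 \left(5 + 17\right) = \left(-44\right) 22 = -968$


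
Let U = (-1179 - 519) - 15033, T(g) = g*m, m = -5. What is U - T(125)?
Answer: -16106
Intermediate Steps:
T(g) = -5*g (T(g) = g*(-5) = -5*g)
U = -16731 (U = -1698 - 15033 = -16731)
U - T(125) = -16731 - (-5)*125 = -16731 - 1*(-625) = -16731 + 625 = -16106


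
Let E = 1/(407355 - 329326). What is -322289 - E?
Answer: -25147888382/78029 ≈ -3.2229e+5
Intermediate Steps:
E = 1/78029 ≈ 1.2816e-5
-322289 - E = -322289 - 1*1/78029 = -322289 - 1/78029 = -25147888382/78029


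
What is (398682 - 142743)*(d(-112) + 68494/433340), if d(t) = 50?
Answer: 2781480299433/216670 ≈ 1.2837e+7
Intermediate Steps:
(398682 - 142743)*(d(-112) + 68494/433340) = (398682 - 142743)*(50 + 68494/433340) = 255939*(50 + 68494*(1/433340)) = 255939*(50 + 34247/216670) = 255939*(10867747/216670) = 2781480299433/216670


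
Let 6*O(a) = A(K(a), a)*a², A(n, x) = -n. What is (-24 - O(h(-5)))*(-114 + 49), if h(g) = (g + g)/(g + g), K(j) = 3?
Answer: 3055/2 ≈ 1527.5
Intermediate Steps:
h(g) = 1 (h(g) = (2*g)/((2*g)) = (2*g)*(1/(2*g)) = 1)
O(a) = -a²/2 (O(a) = ((-1*3)*a²)/6 = (-3*a²)/6 = -a²/2)
(-24 - O(h(-5)))*(-114 + 49) = (-24 - (-1)*1²/2)*(-114 + 49) = (-24 - (-1)/2)*(-65) = (-24 - 1*(-½))*(-65) = (-24 + ½)*(-65) = -47/2*(-65) = 3055/2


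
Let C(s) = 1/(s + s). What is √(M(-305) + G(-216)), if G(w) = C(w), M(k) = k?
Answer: 7*I*√8067/36 ≈ 17.464*I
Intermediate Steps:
C(s) = 1/(2*s)
G(w) = 1/(2*w)
√(M(-305) + G(-216)) = √(-305 + (½)/(-216)) = √(-305 + (½)*(-1/216)) = √(-305 - 1/432) = √(-131761/432) = 7*I*√8067/36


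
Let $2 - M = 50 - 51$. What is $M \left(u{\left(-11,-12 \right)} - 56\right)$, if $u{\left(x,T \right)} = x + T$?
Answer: $-237$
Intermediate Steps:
$M = 3$ ($M = 2 - \left(50 - 51\right) = 2 - -1 = 2 + 1 = 3$)
$u{\left(x,T \right)} = T + x$
$M \left(u{\left(-11,-12 \right)} - 56\right) = 3 \left(\left(-12 - 11\right) - 56\right) = 3 \left(-23 - 56\right) = 3 \left(-79\right) = -237$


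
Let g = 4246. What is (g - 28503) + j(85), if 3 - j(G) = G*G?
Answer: -31479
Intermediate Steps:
j(G) = 3 - G² (j(G) = 3 - G*G = 3 - G²)
(g - 28503) + j(85) = (4246 - 28503) + (3 - 1*85²) = -24257 + (3 - 1*7225) = -24257 + (3 - 7225) = -24257 - 7222 = -31479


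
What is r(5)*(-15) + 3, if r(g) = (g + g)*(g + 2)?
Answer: -1047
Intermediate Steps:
r(g) = 2*g*(2 + g) (r(g) = (2*g)*(2 + g) = 2*g*(2 + g))
r(5)*(-15) + 3 = (2*5*(2 + 5))*(-15) + 3 = (2*5*7)*(-15) + 3 = 70*(-15) + 3 = -1050 + 3 = -1047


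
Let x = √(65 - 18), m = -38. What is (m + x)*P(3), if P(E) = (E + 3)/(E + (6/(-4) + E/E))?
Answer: -456/5 + 12*√47/5 ≈ -74.746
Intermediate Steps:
x = √47 ≈ 6.8557
P(E) = (3 + E)/(-½ + E) (P(E) = (3 + E)/(E + (6*(-¼) + 1)) = (3 + E)/(E + (-3/2 + 1)) = (3 + E)/(E - ½) = (3 + E)/(-½ + E))
(m + x)*P(3) = (-38 + √47)*(2*(3 + 3)/(-1 + 2*3)) = (-38 + √47)*(2*6/(-1 + 6)) = (-38 + √47)*(2*6/5) = (-38 + √47)*(2*(⅕)*6) = (-38 + √47)*(12/5) = -456/5 + 12*√47/5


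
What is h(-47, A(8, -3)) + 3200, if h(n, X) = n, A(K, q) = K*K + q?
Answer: 3153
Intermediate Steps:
A(K, q) = q + K² (A(K, q) = K² + q = q + K²)
h(-47, A(8, -3)) + 3200 = -47 + 3200 = 3153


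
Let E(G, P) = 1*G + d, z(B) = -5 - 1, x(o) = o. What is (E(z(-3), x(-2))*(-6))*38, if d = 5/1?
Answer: 228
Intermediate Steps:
z(B) = -6
d = 5 (d = 5*1 = 5)
E(G, P) = 5 + G (E(G, P) = 1*G + 5 = G + 5 = 5 + G)
(E(z(-3), x(-2))*(-6))*38 = ((5 - 6)*(-6))*38 = -1*(-6)*38 = 6*38 = 228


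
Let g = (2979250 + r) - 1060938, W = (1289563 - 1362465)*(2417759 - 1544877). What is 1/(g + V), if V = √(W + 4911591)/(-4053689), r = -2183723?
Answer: -4361338258954149331/1157547148647343358022014 + 4053689*I*√63629931973/1157547148647343358022014 ≈ -3.7677e-6 + 8.8337e-13*I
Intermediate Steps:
W = -63634843564 (W = -72902*872882 = -63634843564)
g = -265411 (g = (2979250 - 2183723) - 1060938 = 795527 - 1060938 = -265411)
V = -I*√63629931973/4053689 (V = √(-63634843564 + 4911591)/(-4053689) = √(-63629931973)*(-1/4053689) = (I*√63629931973)*(-1/4053689) = -I*√63629931973/4053689 ≈ -0.062227*I)
1/(g + V) = 1/(-265411 - I*√63629931973/4053689)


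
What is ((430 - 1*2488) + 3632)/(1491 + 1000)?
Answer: 1574/2491 ≈ 0.63188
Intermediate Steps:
((430 - 1*2488) + 3632)/(1491 + 1000) = ((430 - 2488) + 3632)/2491 = (-2058 + 3632)*(1/2491) = 1574*(1/2491) = 1574/2491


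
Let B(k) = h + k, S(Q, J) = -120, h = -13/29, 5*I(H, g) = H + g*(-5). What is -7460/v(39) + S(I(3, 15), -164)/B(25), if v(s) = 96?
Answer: -176425/2136 ≈ -82.596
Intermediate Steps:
I(H, g) = -g + H/5 (I(H, g) = (H + g*(-5))/5 = (H - 5*g)/5 = -g + H/5)
h = -13/29 (h = -13*1/29 = -13/29 ≈ -0.44828)
B(k) = -13/29 + k
-7460/v(39) + S(I(3, 15), -164)/B(25) = -7460/96 - 120/(-13/29 + 25) = -7460*1/96 - 120/712/29 = -1865/24 - 120*29/712 = -1865/24 - 435/89 = -176425/2136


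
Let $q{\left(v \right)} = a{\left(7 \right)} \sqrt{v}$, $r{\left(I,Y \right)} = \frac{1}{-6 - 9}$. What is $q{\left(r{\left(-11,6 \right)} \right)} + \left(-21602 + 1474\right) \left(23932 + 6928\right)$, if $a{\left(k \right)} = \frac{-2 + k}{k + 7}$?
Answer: $-621150080 + \frac{i \sqrt{15}}{42} \approx -6.2115 \cdot 10^{8} + 0.092214 i$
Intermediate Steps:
$r{\left(I,Y \right)} = - \frac{1}{15}$ ($r{\left(I,Y \right)} = \frac{1}{-15} = - \frac{1}{15}$)
$a{\left(k \right)} = \frac{-2 + k}{7 + k}$
$q{\left(v \right)} = \frac{5 \sqrt{v}}{14}$ ($q{\left(v \right)} = \frac{-2 + 7}{7 + 7} \sqrt{v} = \frac{1}{14} \cdot 5 \sqrt{v} = \frac{5 \sqrt{v}}{14}$)
$q{\left(r{\left(-11,6 \right)} \right)} + \left(-21602 + 1474\right) \left(23932 + 6928\right) = \frac{5 \sqrt{- \frac{1}{15}}}{14} + \left(-21602 + 1474\right) \left(23932 + 6928\right) = \frac{5 \frac{i \sqrt{15}}{15}}{14} - 621150080 = \frac{i \sqrt{15}}{42} - 621150080 = -621150080 + \frac{i \sqrt{15}}{42}$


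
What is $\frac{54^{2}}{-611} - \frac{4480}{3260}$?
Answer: $- \frac{612172}{99593} \approx -6.1467$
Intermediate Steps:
$\frac{54^{2}}{-611} - \frac{4480}{3260} = 2916 \left(- \frac{1}{611}\right) - \frac{224}{163} = - \frac{2916}{611} - \frac{224}{163} = - \frac{612172}{99593}$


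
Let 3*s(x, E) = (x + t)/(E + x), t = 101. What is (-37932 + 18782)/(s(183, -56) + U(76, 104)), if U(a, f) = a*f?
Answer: -3648075/1505854 ≈ -2.4226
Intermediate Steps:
s(x, E) = (101 + x)/(3*(E + x)) (s(x, E) = ((x + 101)/(E + x))/3 = ((101 + x)/(E + x))/3 = (101 + x)/(3*(E + x)))
(-37932 + 18782)/(s(183, -56) + U(76, 104)) = (-37932 + 18782)/((101 + 183)/(3*(-56 + 183)) + 76*104) = -19150/((⅓)*284/127 + 7904) = -19150/((⅓)*(1/127)*284 + 7904) = -19150/(284/381 + 7904) = -19150/3011708/381 = -19150*381/3011708 = -3648075/1505854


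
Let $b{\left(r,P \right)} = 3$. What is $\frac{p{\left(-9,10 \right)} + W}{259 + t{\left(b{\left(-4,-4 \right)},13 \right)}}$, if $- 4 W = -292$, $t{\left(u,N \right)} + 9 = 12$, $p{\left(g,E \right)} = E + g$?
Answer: $\frac{37}{131} \approx 0.28244$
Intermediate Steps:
$t{\left(u,N \right)} = 3$ ($t{\left(u,N \right)} = -9 + 12 = 3$)
$W = 73$ ($W = \left(- \frac{1}{4}\right) \left(-292\right) = 73$)
$\frac{p{\left(-9,10 \right)} + W}{259 + t{\left(b{\left(-4,-4 \right)},13 \right)}} = \frac{\left(10 - 9\right) + 73}{259 + 3} = \frac{1 + 73}{262} = 74 \cdot \frac{1}{262} = \frac{37}{131}$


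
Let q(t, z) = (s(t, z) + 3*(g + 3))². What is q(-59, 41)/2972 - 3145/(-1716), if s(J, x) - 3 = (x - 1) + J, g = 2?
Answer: 584291/318747 ≈ 1.8331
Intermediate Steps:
s(J, x) = 2 + J + x (s(J, x) = 3 + ((x - 1) + J) = 3 + ((-1 + x) + J) = 3 + (-1 + J + x) = 2 + J + x)
q(t, z) = (17 + t + z)² (q(t, z) = ((2 + t + z) + 3*(2 + 3))² = ((2 + t + z) + 3*5)² = ((2 + t + z) + 15)² = (17 + t + z)²)
q(-59, 41)/2972 - 3145/(-1716) = (17 - 59 + 41)²/2972 - 3145/(-1716) = (-1)²*(1/2972) - 3145*(-1/1716) = 1*(1/2972) + 3145/1716 = 1/2972 + 3145/1716 = 584291/318747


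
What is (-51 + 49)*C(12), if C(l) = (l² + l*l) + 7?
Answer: -590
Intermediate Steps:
C(l) = 7 + 2*l² (C(l) = (l² + l²) + 7 = 2*l² + 7 = 7 + 2*l²)
(-51 + 49)*C(12) = (-51 + 49)*(7 + 2*12²) = -2*(7 + 2*144) = -2*(7 + 288) = -2*295 = -590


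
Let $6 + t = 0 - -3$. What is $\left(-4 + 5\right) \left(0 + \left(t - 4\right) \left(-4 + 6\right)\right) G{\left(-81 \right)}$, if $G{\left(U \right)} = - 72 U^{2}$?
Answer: $6613488$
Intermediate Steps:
$t = -3$ ($t = -6 + \left(0 - -3\right) = -6 + \left(0 + 3\right) = -6 + 3 = -3$)
$\left(-4 + 5\right) \left(0 + \left(t - 4\right) \left(-4 + 6\right)\right) G{\left(-81 \right)} = \left(-4 + 5\right) \left(0 + \left(-3 - 4\right) \left(-4 + 6\right)\right) \left(- 72 \left(-81\right)^{2}\right) = 1 \left(0 - 14\right) \left(\left(-72\right) 6561\right) = 1 \left(0 - 14\right) \left(-472392\right) = 1 \left(-14\right) \left(-472392\right) = \left(-14\right) \left(-472392\right) = 6613488$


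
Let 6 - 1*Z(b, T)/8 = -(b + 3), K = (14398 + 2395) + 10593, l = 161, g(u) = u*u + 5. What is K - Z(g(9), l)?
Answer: 26626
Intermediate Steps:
g(u) = 5 + u² (g(u) = u² + 5 = 5 + u²)
K = 27386 (K = 16793 + 10593 = 27386)
Z(b, T) = 72 + 8*b (Z(b, T) = 48 - (-8)*(b + 3) = 48 - (-8)*(3 + b) = 48 - 8*(-3 - b) = 48 + (24 + 8*b) = 72 + 8*b)
K - Z(g(9), l) = 27386 - (72 + 8*(5 + 9²)) = 27386 - (72 + 8*(5 + 81)) = 27386 - (72 + 8*86) = 27386 - (72 + 688) = 27386 - 1*760 = 27386 - 760 = 26626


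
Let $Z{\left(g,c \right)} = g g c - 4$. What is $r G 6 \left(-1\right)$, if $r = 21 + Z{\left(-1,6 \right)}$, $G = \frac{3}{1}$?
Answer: $-414$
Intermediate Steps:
$Z{\left(g,c \right)} = -4 + c g^{2}$ ($Z{\left(g,c \right)} = g^{2} c - 4 = c g^{2} - 4 = -4 + c g^{2}$)
$G = 3$ ($G = 3 \cdot 1 = 3$)
$r = 23$ ($r = 21 - \left(4 - 6 \left(-1\right)^{2}\right) = 21 + \left(-4 + 6 \cdot 1\right) = 21 + \left(-4 + 6\right) = 21 + 2 = 23$)
$r G 6 \left(-1\right) = 23 \cdot 3 \cdot 6 \left(-1\right) = 23 \cdot 18 \left(-1\right) = 414 \left(-1\right) = -414$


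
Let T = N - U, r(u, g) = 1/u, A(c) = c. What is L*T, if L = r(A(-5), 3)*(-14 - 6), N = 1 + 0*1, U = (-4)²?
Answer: -60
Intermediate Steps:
U = 16
N = 1 (N = 1 + 0 = 1)
r(u, g) = 1/u
T = -15 (T = 1 - 1*16 = 1 - 16 = -15)
L = 4 (L = (-14 - 6)/(-5) = -⅕*(-20) = 4)
L*T = 4*(-15) = -60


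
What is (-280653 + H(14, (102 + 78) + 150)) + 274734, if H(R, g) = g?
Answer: -5589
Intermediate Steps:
(-280653 + H(14, (102 + 78) + 150)) + 274734 = (-280653 + ((102 + 78) + 150)) + 274734 = (-280653 + (180 + 150)) + 274734 = (-280653 + 330) + 274734 = -280323 + 274734 = -5589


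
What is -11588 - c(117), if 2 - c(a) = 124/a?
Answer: -1355906/117 ≈ -11589.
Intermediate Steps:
c(a) = 2 - 124/a
-11588 - c(117) = -11588 - (2 - 124/117) = -11588 - 1*110/117 = -11588 - 110/117 = -1355906/117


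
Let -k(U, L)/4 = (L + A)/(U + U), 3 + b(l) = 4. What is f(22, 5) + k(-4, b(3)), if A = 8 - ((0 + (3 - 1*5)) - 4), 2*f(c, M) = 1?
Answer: 8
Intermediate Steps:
f(c, M) = ½ (f(c, M) = (½)*1 = ½)
b(l) = 1 (b(l) = -3 + 4 = 1)
A = 14 (A = 8 - ((0 + (3 - 5)) - 4) = 8 - ((0 - 2) - 4) = 8 - (-2 - 4) = 8 - 1*(-6) = 8 + 6 = 14)
k(U, L) = -2*(14 + L)/U (k(U, L) = -4*(L + 14)/(U + U) = -4*(14 + L)/(2*U) = -4*(14 + L)*1/(2*U) = -2*(14 + L)/U)
f(22, 5) + k(-4, b(3)) = ½ + 2*(-14 - 1*1)/(-4) = ½ + 2*(-¼)*(-14 - 1) = ½ + 2*(-¼)*(-15) = ½ + 15/2 = 8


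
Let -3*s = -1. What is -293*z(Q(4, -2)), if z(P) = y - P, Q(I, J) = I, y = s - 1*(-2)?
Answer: 1465/3 ≈ 488.33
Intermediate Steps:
s = ⅓ (s = -⅓*(-1) = ⅓ ≈ 0.33333)
y = 7/3 (y = ⅓ - 1*(-2) = ⅓ + 2 = 7/3 ≈ 2.3333)
z(P) = 7/3 - P
-293*z(Q(4, -2)) = -293*(7/3 - 1*4) = -293*(7/3 - 4) = -293*(-5/3) = 1465/3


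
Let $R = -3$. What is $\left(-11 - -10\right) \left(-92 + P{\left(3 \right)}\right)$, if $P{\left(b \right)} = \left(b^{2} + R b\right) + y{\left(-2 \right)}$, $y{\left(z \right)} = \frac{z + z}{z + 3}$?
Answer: $96$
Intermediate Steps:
$y{\left(z \right)} = \frac{2 z}{3 + z}$
$P{\left(b \right)} = -4 + b^{2} - 3 b$ ($P{\left(b \right)} = \left(b^{2} - 3 b\right) + 2 \left(-2\right) \frac{1}{3 - 2} = \left(b^{2} - 3 b\right) + 2 \left(-2\right) 1^{-1} = \left(b^{2} - 3 b\right) + 2 \left(-2\right) 1 = \left(b^{2} - 3 b\right) - 4 = -4 + b^{2} - 3 b$)
$\left(-11 - -10\right) \left(-92 + P{\left(3 \right)}\right) = \left(-11 - -10\right) \left(-92 - \left(13 - 9\right)\right) = \left(-11 + 10\right) \left(-92 - 4\right) = - (-92 - 4) = \left(-1\right) \left(-96\right) = 96$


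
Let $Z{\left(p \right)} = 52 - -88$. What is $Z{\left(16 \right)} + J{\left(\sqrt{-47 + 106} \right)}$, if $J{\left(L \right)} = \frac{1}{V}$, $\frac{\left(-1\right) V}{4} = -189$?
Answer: $\frac{105841}{756} \approx 140.0$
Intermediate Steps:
$V = 756$ ($V = \left(-4\right) \left(-189\right) = 756$)
$Z{\left(p \right)} = 140$ ($Z{\left(p \right)} = 52 + 88 = 140$)
$J{\left(L \right)} = \frac{1}{756}$
$Z{\left(16 \right)} + J{\left(\sqrt{-47 + 106} \right)} = 140 + \frac{1}{756} = \frac{105841}{756}$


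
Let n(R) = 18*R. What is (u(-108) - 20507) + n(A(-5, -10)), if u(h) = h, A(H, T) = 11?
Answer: -20417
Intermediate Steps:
(u(-108) - 20507) + n(A(-5, -10)) = (-108 - 20507) + 18*11 = -20615 + 198 = -20417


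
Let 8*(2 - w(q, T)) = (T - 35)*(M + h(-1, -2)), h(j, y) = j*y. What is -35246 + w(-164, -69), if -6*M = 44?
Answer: -105940/3 ≈ -35313.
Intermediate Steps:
M = -22/3 (M = -⅙*44 = -22/3 ≈ -7.3333)
w(q, T) = -64/3 + 2*T/3 (w(q, T) = 2 - (T - 35)*(-22/3 - 1*(-2))/8 = 2 - (-35 + T)*(-22/3 + 2)/8 = 2 - (-35 + T)*(-16)/(8*3) = 2 - (560/3 - 16*T/3)/8 = 2 + (-70/3 + 2*T/3) = -64/3 + 2*T/3)
-35246 + w(-164, -69) = -35246 + (-64/3 + (⅔)*(-69)) = -35246 + (-64/3 - 46) = -35246 - 202/3 = -105940/3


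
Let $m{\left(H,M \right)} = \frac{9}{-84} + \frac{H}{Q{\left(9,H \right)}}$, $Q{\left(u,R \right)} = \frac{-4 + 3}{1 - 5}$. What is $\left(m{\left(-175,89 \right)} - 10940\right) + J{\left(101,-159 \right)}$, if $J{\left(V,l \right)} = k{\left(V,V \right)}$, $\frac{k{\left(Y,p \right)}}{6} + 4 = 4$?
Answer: $- \frac{325923}{28} \approx -11640.0$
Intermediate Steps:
$k{\left(Y,p \right)} = 0$ ($k{\left(Y,p \right)} = -24 + 6 \cdot 4 = -24 + 24 = 0$)
$J{\left(V,l \right)} = 0$
$Q{\left(u,R \right)} = \frac{1}{4}$ ($Q{\left(u,R \right)} = - \frac{1}{-4} = \left(-1\right) \left(- \frac{1}{4}\right) = \frac{1}{4}$)
$m{\left(H,M \right)} = - \frac{3}{28} + 4 H$ ($m{\left(H,M \right)} = \frac{9}{-84} + H \frac{1}{\frac{1}{4}} = 9 \left(- \frac{1}{84}\right) + H 4 = - \frac{3}{28} + 4 H$)
$\left(m{\left(-175,89 \right)} - 10940\right) + J{\left(101,-159 \right)} = \left(\left(- \frac{3}{28} + 4 \left(-175\right)\right) - 10940\right) + 0 = \left(\left(- \frac{3}{28} - 700\right) - 10940\right) + 0 = \left(- \frac{19603}{28} - 10940\right) + 0 = - \frac{325923}{28} + 0 = - \frac{325923}{28}$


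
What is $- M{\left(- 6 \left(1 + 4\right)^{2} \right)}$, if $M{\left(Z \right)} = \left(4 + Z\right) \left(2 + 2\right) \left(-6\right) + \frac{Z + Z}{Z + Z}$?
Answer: $-3505$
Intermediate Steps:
$M{\left(Z \right)} = -95 - 24 Z$ ($M{\left(Z \right)} = \left(4 + Z\right) 4 \left(-6\right) + \frac{2 Z}{2 Z} = \left(16 + 4 Z\right) \left(-6\right) + 2 Z \frac{1}{2 Z} = \left(-96 - 24 Z\right) + 1 = -95 - 24 Z$)
$- M{\left(- 6 \left(1 + 4\right)^{2} \right)} = - (-95 - 24 \left(- 6 \left(1 + 4\right)^{2}\right)) = - (-95 - 24 \left(- 6 \cdot 5^{2}\right)) = - (-95 - 24 \left(\left(-6\right) 25\right)) = - (-95 - -3600) = - (-95 + 3600) = \left(-1\right) 3505 = -3505$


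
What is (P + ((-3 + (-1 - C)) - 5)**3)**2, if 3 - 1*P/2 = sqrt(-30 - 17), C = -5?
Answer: 3176 + 232*I*sqrt(47) ≈ 3176.0 + 1590.5*I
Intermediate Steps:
P = 6 - 2*I*sqrt(47) (P = 6 - 2*sqrt(-30 - 17) = 6 - 2*I*sqrt(47) ≈ 6.0 - 13.711*I)
(P + ((-3 + (-1 - C)) - 5)**3)**2 = ((6 - 2*I*sqrt(47)) + ((-3 + (-1 - 1*(-5))) - 5)**3)**2 = ((6 - 2*I*sqrt(47)) + ((-3 + (-1 + 5)) - 5)**3)**2 = ((6 - 2*I*sqrt(47)) + ((-3 + 4) - 5)**3)**2 = ((6 - 2*I*sqrt(47)) + (1 - 5)**3)**2 = ((6 - 2*I*sqrt(47)) + (-4)**3)**2 = ((6 - 2*I*sqrt(47)) - 64)**2 = (-58 - 2*I*sqrt(47))**2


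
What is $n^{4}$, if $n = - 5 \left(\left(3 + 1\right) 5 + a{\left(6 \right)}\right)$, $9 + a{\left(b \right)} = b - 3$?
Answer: $24010000$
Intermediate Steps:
$a{\left(b \right)} = -12 + b$ ($a{\left(b \right)} = -9 + \left(b - 3\right) = -9 + \left(-3 + b\right) = -12 + b$)
$n = -70$ ($n = - 5 \left(\left(3 + 1\right) 5 + \left(-12 + 6\right)\right) = - 5 \left(4 \cdot 5 - 6\right) = - 5 \left(20 - 6\right) = \left(-5\right) 14 = -70$)
$n^{4} = \left(-70\right)^{4} = 24010000$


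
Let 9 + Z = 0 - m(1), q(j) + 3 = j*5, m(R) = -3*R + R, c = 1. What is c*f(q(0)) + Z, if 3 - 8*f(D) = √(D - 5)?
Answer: -53/8 - I*√2/4 ≈ -6.625 - 0.35355*I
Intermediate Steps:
m(R) = -2*R
q(j) = -3 + 5*j (q(j) = -3 + j*5 = -3 + 5*j)
f(D) = 3/8 - √(-5 + D)/8 (f(D) = 3/8 - √(D - 5)/8 = 3/8 - √(-5 + D)/8)
Z = -7 (Z = -9 + (0 - (-2)) = -9 + (0 - 1*(-2)) = -9 + (0 + 2) = -9 + 2 = -7)
c*f(q(0)) + Z = 1*(3/8 - √(-5 + (-3 + 5*0))/8) - 7 = 1*(3/8 - √(-5 + (-3 + 0))/8) - 7 = 1*(3/8 - √(-5 - 3)/8) - 7 = 1*(3/8 - I*√2/4) - 7 = (3/8 - I*√2/4) - 7 = -53/8 - I*√2/4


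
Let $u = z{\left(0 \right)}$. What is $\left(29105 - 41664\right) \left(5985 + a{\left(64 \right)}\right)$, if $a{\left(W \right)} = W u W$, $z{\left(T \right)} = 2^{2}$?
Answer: $-280932271$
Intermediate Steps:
$z{\left(T \right)} = 4$
$u = 4$
$a{\left(W \right)} = 4 W^{2}$ ($a{\left(W \right)} = W 4 W = 4 W W = 4 W^{2}$)
$\left(29105 - 41664\right) \left(5985 + a{\left(64 \right)}\right) = \left(29105 - 41664\right) \left(5985 + 4 \cdot 64^{2}\right) = - 12559 \left(5985 + 4 \cdot 4096\right) = - 12559 \left(5985 + 16384\right) = \left(-12559\right) 22369 = -280932271$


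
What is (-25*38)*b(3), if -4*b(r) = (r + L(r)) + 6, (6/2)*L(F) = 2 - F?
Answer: 6175/3 ≈ 2058.3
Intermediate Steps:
L(F) = 2/3 - F/3 (L(F) = (2 - F)/3 = 2/3 - F/3)
b(r) = -5/3 - r/6 (b(r) = -((r + (2/3 - r/3)) + 6)/4 = -((2/3 + 2*r/3) + 6)/4 = -(20/3 + 2*r/3)/4 = -5/3 - r/6)
(-25*38)*b(3) = (-25*38)*(-5/3 - 1/6*3) = -950*(-5/3 - 1/2) = -950*(-13/6) = 6175/3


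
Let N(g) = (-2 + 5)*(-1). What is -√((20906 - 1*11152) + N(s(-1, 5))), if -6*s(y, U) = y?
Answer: -7*√199 ≈ -98.747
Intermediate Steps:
s(y, U) = -y/6
N(g) = -3 (N(g) = 3*(-1) = -3)
-√((20906 - 1*11152) + N(s(-1, 5))) = -√((20906 - 1*11152) - 3) = -√((20906 - 11152) - 3) = -√(9754 - 3) = -√9751 = -7*√199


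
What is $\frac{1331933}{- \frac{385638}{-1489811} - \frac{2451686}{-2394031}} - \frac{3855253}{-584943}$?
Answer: $\frac{2778814975043742022646851}{2676569368050946932} \approx 1.0382 \cdot 10^{6}$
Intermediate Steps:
$\frac{1331933}{- \frac{385638}{-1489811} - \frac{2451686}{-2394031}} - \frac{3855253}{-584943} = \frac{1331933}{\left(-385638\right) \left(- \frac{1}{1489811}\right) - - \frac{2451686}{2394031}} - - \frac{3855253}{584943} = \frac{1331933}{\frac{385638}{1489811} + \frac{2451686}{2394031}} + \frac{3855253}{584943} = \frac{1331933}{\frac{4575778098124}{3566653718141}} + \frac{3855253}{584943} = 1331933 \cdot \frac{3566653718141}{4575778098124} + \frac{3855253}{584943} = \frac{4750543786764696553}{4575778098124} + \frac{3855253}{584943} = \frac{2778814975043742022646851}{2676569368050946932}$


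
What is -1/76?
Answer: -1/76 ≈ -0.013158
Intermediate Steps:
-1/76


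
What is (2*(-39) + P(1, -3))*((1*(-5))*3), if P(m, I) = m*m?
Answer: 1155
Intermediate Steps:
P(m, I) = m²
(2*(-39) + P(1, -3))*((1*(-5))*3) = (2*(-39) + 1²)*((1*(-5))*3) = (-78 + 1)*(-5*3) = -77*(-15) = 1155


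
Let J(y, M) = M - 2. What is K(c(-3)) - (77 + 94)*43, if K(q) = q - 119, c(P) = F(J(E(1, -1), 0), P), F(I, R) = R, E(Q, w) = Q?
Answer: -7475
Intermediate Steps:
J(y, M) = -2 + M
c(P) = P
K(q) = -119 + q
K(c(-3)) - (77 + 94)*43 = (-119 - 3) - (77 + 94)*43 = -122 - 171*43 = -122 - 1*7353 = -122 - 7353 = -7475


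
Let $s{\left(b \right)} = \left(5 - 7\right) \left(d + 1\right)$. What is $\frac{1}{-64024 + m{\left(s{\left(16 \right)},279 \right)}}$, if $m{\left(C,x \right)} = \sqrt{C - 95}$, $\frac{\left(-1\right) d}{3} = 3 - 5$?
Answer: $- \frac{64024}{4099072685} - \frac{i \sqrt{109}}{4099072685} \approx -1.5619 \cdot 10^{-5} - 2.547 \cdot 10^{-9} i$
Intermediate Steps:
$d = 6$ ($d = - 3 \left(3 - 5\right) = \left(-3\right) \left(-2\right) = 6$)
$s{\left(b \right)} = -14$ ($s{\left(b \right)} = \left(5 - 7\right) \left(6 + 1\right) = \left(-2\right) 7 = -14$)
$m{\left(C,x \right)} = \sqrt{-95 + C}$
$\frac{1}{-64024 + m{\left(s{\left(16 \right)},279 \right)}} = \frac{1}{-64024 + \sqrt{-95 - 14}} = \frac{1}{-64024 + \sqrt{-109}} = \frac{1}{-64024 + i \sqrt{109}}$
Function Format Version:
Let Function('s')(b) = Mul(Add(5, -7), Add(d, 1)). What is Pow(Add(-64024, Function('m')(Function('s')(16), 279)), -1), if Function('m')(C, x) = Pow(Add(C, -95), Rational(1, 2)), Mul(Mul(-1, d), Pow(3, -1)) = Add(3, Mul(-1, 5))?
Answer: Add(Rational(-64024, 4099072685), Mul(Rational(-1, 4099072685), I, Pow(109, Rational(1, 2)))) ≈ Add(-1.5619e-5, Mul(-2.5470e-9, I))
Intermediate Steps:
d = 6 (d = Mul(-3, Add(3, Mul(-1, 5))) = Mul(-3, Add(3, -5)) = Mul(-3, -2) = 6)
Function('s')(b) = -14 (Function('s')(b) = Mul(Add(5, -7), Add(6, 1)) = Mul(-2, 7) = -14)
Function('m')(C, x) = Pow(Add(-95, C), Rational(1, 2))
Pow(Add(-64024, Function('m')(Function('s')(16), 279)), -1) = Pow(Add(-64024, Pow(Add(-95, -14), Rational(1, 2))), -1) = Pow(Add(-64024, Pow(-109, Rational(1, 2))), -1) = Pow(Add(-64024, Mul(I, Pow(109, Rational(1, 2)))), -1)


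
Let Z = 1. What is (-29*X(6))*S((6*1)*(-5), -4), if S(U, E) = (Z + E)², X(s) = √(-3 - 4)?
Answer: -261*I*√7 ≈ -690.54*I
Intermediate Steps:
X(s) = I*√7 (X(s) = √(-7) = I*√7)
S(U, E) = (1 + E)²
(-29*X(6))*S((6*1)*(-5), -4) = (-29*I*√7)*(1 - 4)² = -29*I*√7*(-3)² = -29*I*√7*9 = -261*I*√7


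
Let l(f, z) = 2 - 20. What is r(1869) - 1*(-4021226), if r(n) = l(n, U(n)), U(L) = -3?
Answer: 4021208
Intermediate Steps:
l(f, z) = -18
r(n) = -18
r(1869) - 1*(-4021226) = -18 - 1*(-4021226) = -18 + 4021226 = 4021208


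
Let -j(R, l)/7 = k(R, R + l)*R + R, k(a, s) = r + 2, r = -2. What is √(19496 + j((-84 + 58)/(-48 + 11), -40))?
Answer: 3*√2964810/37 ≈ 139.61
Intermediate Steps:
k(a, s) = 0 (k(a, s) = -2 + 2 = 0)
j(R, l) = -7*R (j(R, l) = -7*(0*R + R) = -7*(0 + R) = -7*R)
√(19496 + j((-84 + 58)/(-48 + 11), -40)) = √(19496 - 7*(-84 + 58)/(-48 + 11)) = √(19496 - (-182)/(-37)) = √(19496 - (-182)*(-1)/37) = √(19496 - 7*26/37) = √(19496 - 182/37) = √(721170/37) = 3*√2964810/37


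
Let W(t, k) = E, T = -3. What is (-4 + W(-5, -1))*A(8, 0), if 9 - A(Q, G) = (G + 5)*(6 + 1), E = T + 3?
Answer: 104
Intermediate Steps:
E = 0 (E = -3 + 3 = 0)
W(t, k) = 0
A(Q, G) = -26 - 7*G (A(Q, G) = 9 - (G + 5)*(6 + 1) = 9 - (5 + G)*7 = 9 - (35 + 7*G) = 9 + (-35 - 7*G) = -26 - 7*G)
(-4 + W(-5, -1))*A(8, 0) = (-4 + 0)*(-26 - 7*0) = -4*(-26 + 0) = -4*(-26) = 104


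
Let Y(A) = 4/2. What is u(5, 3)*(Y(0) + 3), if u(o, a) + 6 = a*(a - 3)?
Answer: -30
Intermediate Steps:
Y(A) = 2 (Y(A) = 4*(½) = 2)
u(o, a) = -6 + a*(-3 + a) (u(o, a) = -6 + a*(a - 3) = -6 + a*(-3 + a))
u(5, 3)*(Y(0) + 3) = (-6 + 3² - 3*3)*(2 + 3) = (-6 + 9 - 9)*5 = -6*5 = -30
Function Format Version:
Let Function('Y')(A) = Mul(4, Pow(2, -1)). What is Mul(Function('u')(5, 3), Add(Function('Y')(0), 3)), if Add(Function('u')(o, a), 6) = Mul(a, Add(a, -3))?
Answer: -30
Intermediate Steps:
Function('Y')(A) = 2 (Function('Y')(A) = Mul(4, Rational(1, 2)) = 2)
Function('u')(o, a) = Add(-6, Mul(a, Add(-3, a))) (Function('u')(o, a) = Add(-6, Mul(a, Add(a, -3))) = Add(-6, Mul(a, Add(-3, a))))
Mul(Function('u')(5, 3), Add(Function('Y')(0), 3)) = Mul(Add(-6, Pow(3, 2), Mul(-3, 3)), Add(2, 3)) = Mul(Add(-6, 9, -9), 5) = Mul(-6, 5) = -30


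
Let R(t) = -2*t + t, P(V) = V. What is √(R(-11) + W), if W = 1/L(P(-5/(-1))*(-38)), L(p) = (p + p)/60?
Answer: √3914/19 ≈ 3.2927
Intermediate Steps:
L(p) = p/30 (L(p) = (2*p)*(1/60) = p/30)
R(t) = -t
W = -3/19 (W = 1/((-5/(-1)*(-38))/30) = 1/((-5*(-1)*(-38))/30) = 1/((5*(-38))/30) = 1/((1/30)*(-190)) = 1/(-19/3) = -3/19 ≈ -0.15789)
√(R(-11) + W) = √(-1*(-11) - 3/19) = √(11 - 3/19) = √(206/19) = √3914/19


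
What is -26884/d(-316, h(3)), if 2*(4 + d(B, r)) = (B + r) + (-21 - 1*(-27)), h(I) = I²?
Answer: 53768/309 ≈ 174.01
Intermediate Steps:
d(B, r) = -1 + B/2 + r/2 (d(B, r) = -4 + ((B + r) + (-21 - 1*(-27)))/2 = -4 + ((B + r) + (-21 + 27))/2 = -4 + ((B + r) + 6)/2 = -4 + (6 + B + r)/2 = -4 + (3 + B/2 + r/2) = -1 + B/2 + r/2)
-26884/d(-316, h(3)) = -26884/(-1 + (½)*(-316) + (½)*3²) = -26884/(-1 - 158 + (½)*9) = -26884/(-1 - 158 + 9/2) = -26884/(-309/2) = -26884*(-2/309) = 53768/309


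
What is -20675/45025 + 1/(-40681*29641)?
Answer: -997217707668/2171691763321 ≈ -0.45919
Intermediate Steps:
-20675/45025 + 1/(-40681*29641) = -20675*1/45025 - 1/40681*1/29641 = -827/1801 - 1/1205825521 = -997217707668/2171691763321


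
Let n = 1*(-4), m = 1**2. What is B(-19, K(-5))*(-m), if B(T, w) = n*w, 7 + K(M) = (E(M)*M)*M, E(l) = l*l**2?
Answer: -12528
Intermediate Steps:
E(l) = l**3
m = 1
n = -4
K(M) = -7 + M**5 (K(M) = -7 + (M**3*M)*M = -7 + M**4*M = -7 + M**5)
B(T, w) = -4*w
B(-19, K(-5))*(-m) = (-4*(-7 + (-5)**5))*(-1*1) = -4*(-7 - 3125)*(-1) = -4*(-3132)*(-1) = 12528*(-1) = -12528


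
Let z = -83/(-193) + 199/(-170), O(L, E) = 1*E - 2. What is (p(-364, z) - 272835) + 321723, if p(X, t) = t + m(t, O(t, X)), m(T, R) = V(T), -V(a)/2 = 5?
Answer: 1603662883/32810 ≈ 48877.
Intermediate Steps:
O(L, E) = -2 + E (O(L, E) = E - 2 = -2 + E)
V(a) = -10 (V(a) = -2*5 = -10)
z = -24297/32810 (z = -83*(-1/193) + 199*(-1/170) = 83/193 - 199/170 = -24297/32810 ≈ -0.74054)
m(T, R) = -10
p(X, t) = -10 + t (p(X, t) = t - 10 = -10 + t)
(p(-364, z) - 272835) + 321723 = ((-10 - 24297/32810) - 272835) + 321723 = (-352397/32810 - 272835) + 321723 = -8952068747/32810 + 321723 = 1603662883/32810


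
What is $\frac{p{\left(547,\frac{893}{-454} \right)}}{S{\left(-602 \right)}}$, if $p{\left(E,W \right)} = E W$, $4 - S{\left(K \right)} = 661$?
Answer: $\frac{488471}{298278} \approx 1.6376$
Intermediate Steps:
$S{\left(K \right)} = -657$ ($S{\left(K \right)} = 4 - 661 = -657$)
$\frac{p{\left(547,\frac{893}{-454} \right)}}{S{\left(-602 \right)}} = \frac{547 \frac{893}{-454}}{-657} = 547 \cdot 893 \left(- \frac{1}{454}\right) \left(- \frac{1}{657}\right) = 547 \left(- \frac{893}{454}\right) \left(- \frac{1}{657}\right) = \left(- \frac{488471}{454}\right) \left(- \frac{1}{657}\right) = \frac{488471}{298278}$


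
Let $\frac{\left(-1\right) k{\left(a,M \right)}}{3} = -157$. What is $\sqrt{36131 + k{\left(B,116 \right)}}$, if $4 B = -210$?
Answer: $\sqrt{36602} \approx 191.32$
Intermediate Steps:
$B = - \frac{105}{2}$ ($B = \frac{1}{4} \left(-210\right) = - \frac{105}{2} \approx -52.5$)
$k{\left(a,M \right)} = 471$ ($k{\left(a,M \right)} = \left(-3\right) \left(-157\right) = 471$)
$\sqrt{36131 + k{\left(B,116 \right)}} = \sqrt{36131 + 471} = \sqrt{36602}$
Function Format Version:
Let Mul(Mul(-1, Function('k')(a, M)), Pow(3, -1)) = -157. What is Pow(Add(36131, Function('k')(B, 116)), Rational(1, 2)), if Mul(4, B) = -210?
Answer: Pow(36602, Rational(1, 2)) ≈ 191.32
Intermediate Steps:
B = Rational(-105, 2) (B = Mul(Rational(1, 4), -210) = Rational(-105, 2) ≈ -52.500)
Function('k')(a, M) = 471 (Function('k')(a, M) = Mul(-3, -157) = 471)
Pow(Add(36131, Function('k')(B, 116)), Rational(1, 2)) = Pow(Add(36131, 471), Rational(1, 2)) = Pow(36602, Rational(1, 2))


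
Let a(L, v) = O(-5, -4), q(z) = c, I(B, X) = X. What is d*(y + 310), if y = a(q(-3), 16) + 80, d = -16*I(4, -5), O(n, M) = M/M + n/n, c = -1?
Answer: 31360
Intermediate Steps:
q(z) = -1
O(n, M) = 2 (O(n, M) = 1 + 1 = 2)
a(L, v) = 2
d = 80 (d = -16*(-5) = 80)
y = 82 (y = 2 + 80 = 82)
d*(y + 310) = 80*(82 + 310) = 80*392 = 31360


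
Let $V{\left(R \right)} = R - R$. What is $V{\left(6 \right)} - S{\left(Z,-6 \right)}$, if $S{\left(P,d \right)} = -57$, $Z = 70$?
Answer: $57$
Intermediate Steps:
$V{\left(R \right)} = 0$
$V{\left(6 \right)} - S{\left(Z,-6 \right)} = 0 - -57 = 0 + 57 = 57$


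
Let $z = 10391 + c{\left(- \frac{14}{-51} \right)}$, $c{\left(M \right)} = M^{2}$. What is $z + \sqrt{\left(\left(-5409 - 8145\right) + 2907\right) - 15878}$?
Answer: $\frac{27027187}{2601} + 5 i \sqrt{1061} \approx 10391.0 + 162.86 i$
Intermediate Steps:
$z = \frac{27027187}{2601}$ ($z = 10391 + \left(- \frac{14}{-51}\right)^{2} = 10391 + \left(\left(-14\right) \left(- \frac{1}{51}\right)\right)^{2} = 10391 + \left(\frac{14}{51}\right)^{2} = 10391 + \frac{196}{2601} = \frac{27027187}{2601} \approx 10391.0$)
$z + \sqrt{\left(\left(-5409 - 8145\right) + 2907\right) - 15878} = \frac{27027187}{2601} + \sqrt{\left(\left(-5409 - 8145\right) + 2907\right) - 15878} = \frac{27027187}{2601} + \sqrt{\left(-13554 + 2907\right) - 15878} = \frac{27027187}{2601} + \sqrt{-10647 - 15878} = \frac{27027187}{2601} + \sqrt{-26525} = \frac{27027187}{2601} + 5 i \sqrt{1061}$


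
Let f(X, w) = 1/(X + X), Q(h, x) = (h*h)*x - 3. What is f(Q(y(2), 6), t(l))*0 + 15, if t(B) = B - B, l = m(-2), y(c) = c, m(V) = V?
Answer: 15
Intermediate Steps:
Q(h, x) = -3 + x*h**2 (Q(h, x) = h**2*x - 3 = x*h**2 - 3 = -3 + x*h**2)
l = -2
t(B) = 0
f(X, w) = 1/(2*X)
f(Q(y(2), 6), t(l))*0 + 15 = (1/(2*(-3 + 6*2**2)))*0 + 15 = (1/(2*(-3 + 6*4)))*0 + 15 = (1/(2*(-3 + 24)))*0 + 15 = ((1/2)/21)*0 + 15 = ((1/2)*(1/21))*0 + 15 = (1/42)*0 + 15 = 0 + 15 = 15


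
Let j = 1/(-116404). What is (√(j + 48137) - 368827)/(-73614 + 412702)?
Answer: -368827/339088 + √163062778337047/19735599776 ≈ -1.0871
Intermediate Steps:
j = -1/116404 ≈ -8.5908e-6
(√(j + 48137) - 368827)/(-73614 + 412702) = (√(-1/116404 + 48137) - 368827)/(-73614 + 412702) = (√(5603339347/116404) - 368827)/339088 = (√163062778337047/58202 - 368827)*(1/339088) = (-368827 + √163062778337047/58202)*(1/339088) = -368827/339088 + √163062778337047/19735599776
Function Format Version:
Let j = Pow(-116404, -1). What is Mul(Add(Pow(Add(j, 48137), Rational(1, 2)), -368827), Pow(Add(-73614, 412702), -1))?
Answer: Add(Rational(-368827, 339088), Mul(Rational(1, 19735599776), Pow(163062778337047, Rational(1, 2)))) ≈ -1.0871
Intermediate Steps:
j = Rational(-1, 116404) ≈ -8.5908e-6
Mul(Add(Pow(Add(j, 48137), Rational(1, 2)), -368827), Pow(Add(-73614, 412702), -1)) = Mul(Add(Pow(Add(Rational(-1, 116404), 48137), Rational(1, 2)), -368827), Pow(Add(-73614, 412702), -1)) = Mul(Add(Pow(Rational(5603339347, 116404), Rational(1, 2)), -368827), Pow(339088, -1)) = Mul(Add(Mul(Rational(1, 58202), Pow(163062778337047, Rational(1, 2))), -368827), Rational(1, 339088)) = Mul(Add(-368827, Mul(Rational(1, 58202), Pow(163062778337047, Rational(1, 2)))), Rational(1, 339088)) = Add(Rational(-368827, 339088), Mul(Rational(1, 19735599776), Pow(163062778337047, Rational(1, 2))))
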